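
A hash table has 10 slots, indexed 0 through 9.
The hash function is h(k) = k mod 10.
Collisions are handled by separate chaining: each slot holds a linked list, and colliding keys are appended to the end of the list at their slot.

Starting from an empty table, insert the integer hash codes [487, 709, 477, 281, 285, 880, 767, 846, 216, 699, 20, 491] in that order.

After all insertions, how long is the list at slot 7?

Insert 487: h=7, bucket 7 empty → new chain.
Insert 709: h=9, bucket 9 empty → new chain.
Insert 477: h=7, bucket 7 nonempty → append to chain.
Insert 281: h=1, bucket 1 empty → new chain.
Insert 285: h=5, bucket 5 empty → new chain.
Insert 880: h=0, bucket 0 empty → new chain.
Insert 767: h=7, bucket 7 nonempty → append to chain.
Insert 846: h=6, bucket 6 empty → new chain.
Insert 216: h=6, bucket 6 nonempty → append to chain.
Insert 699: h=9, bucket 9 nonempty → append to chain.
Insert 20: h=0, bucket 0 nonempty → append to chain.
Insert 491: h=1, bucket 1 nonempty → append to chain.
Final buckets:
0: 880 -> 20
1: 281 -> 491
2: —
3: —
4: —
5: 285
6: 846 -> 216
7: 487 -> 477 -> 767
8: —
9: 709 -> 699

3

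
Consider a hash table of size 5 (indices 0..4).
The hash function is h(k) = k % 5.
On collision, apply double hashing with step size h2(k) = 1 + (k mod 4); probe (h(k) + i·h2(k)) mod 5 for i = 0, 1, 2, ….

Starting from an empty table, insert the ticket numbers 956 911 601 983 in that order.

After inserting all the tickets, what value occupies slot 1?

956: h=1 → slot 1
911: h=1, h2=4, probe 1,0 → slot 0
601: h=1, h2=2, probe 1,3 → slot 3
983: h=3, h2=4, probe 3,2 → slot 2
Table: [911, 956, 983, 601, —]

956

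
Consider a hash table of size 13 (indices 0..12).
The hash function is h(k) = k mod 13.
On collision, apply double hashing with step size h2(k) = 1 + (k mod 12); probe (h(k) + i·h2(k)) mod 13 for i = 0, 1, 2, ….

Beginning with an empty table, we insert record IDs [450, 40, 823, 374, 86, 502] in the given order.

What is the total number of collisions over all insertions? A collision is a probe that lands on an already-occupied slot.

2

450 hashes to 8; slot 8 is free -> place at 8.
40 hashes to 1; slot 1 is free -> place at 1.
823 hashes to 4; slot 4 is free -> place at 4.
374 hashes to 10; slot 10 is free -> place at 10.
86 hashes to 8, h2=3; 8 taken -> place at 11.
502 hashes to 8, h2=11; 8 taken -> place at 6.
Table: [—, 40, —, —, 823, —, 502, —, 450, —, 374, 86, —]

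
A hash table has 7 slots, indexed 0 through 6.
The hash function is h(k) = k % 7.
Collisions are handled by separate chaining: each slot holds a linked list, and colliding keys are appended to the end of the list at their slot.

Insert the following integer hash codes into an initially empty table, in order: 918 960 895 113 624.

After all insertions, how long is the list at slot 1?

4

918 -> bucket 1
960 -> bucket 1 (collision)
895 -> bucket 6
113 -> bucket 1 (collision)
624 -> bucket 1 (collision)
Final buckets:
0: ∅
1: 918 -> 960 -> 113 -> 624
2: ∅
3: ∅
4: ∅
5: ∅
6: 895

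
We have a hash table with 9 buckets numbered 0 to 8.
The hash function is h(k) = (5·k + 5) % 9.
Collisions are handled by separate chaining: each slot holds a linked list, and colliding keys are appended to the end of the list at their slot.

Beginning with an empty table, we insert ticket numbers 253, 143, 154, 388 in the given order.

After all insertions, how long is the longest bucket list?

253 -> bucket 1
143 -> bucket 0
154 -> bucket 1 (collision)
388 -> bucket 1 (collision)
Final buckets:
0: 143
1: 253 -> 154 -> 388
2: .
3: .
4: .
5: .
6: .
7: .
8: .

3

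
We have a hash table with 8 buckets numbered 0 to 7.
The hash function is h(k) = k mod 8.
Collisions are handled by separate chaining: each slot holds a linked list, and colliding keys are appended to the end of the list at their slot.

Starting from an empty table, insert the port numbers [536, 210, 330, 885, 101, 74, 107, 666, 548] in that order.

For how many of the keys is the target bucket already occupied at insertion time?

Insert 536: h=0, bucket 0 empty -> new chain.
Insert 210: h=2, bucket 2 empty -> new chain.
Insert 330: h=2, bucket 2 nonempty -> append to chain.
Insert 885: h=5, bucket 5 empty -> new chain.
Insert 101: h=5, bucket 5 nonempty -> append to chain.
Insert 74: h=2, bucket 2 nonempty -> append to chain.
Insert 107: h=3, bucket 3 empty -> new chain.
Insert 666: h=2, bucket 2 nonempty -> append to chain.
Insert 548: h=4, bucket 4 empty -> new chain.
Final buckets:
0: 536
1: _
2: 210 -> 330 -> 74 -> 666
3: 107
4: 548
5: 885 -> 101
6: _
7: _

4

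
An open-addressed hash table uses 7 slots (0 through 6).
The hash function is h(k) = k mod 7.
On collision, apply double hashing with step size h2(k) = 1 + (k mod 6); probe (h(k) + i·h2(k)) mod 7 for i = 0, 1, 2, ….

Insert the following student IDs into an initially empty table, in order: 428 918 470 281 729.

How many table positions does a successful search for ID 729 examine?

2

Insert 428: h=1, slot 1 empty → index 1.
Insert 918: h=1, h2=1, slot 1 occupied → index 2.
Insert 470: h=1, h2=3, slot 1 occupied → index 4.
Insert 281: h=1, h2=6, slot 1 occupied → index 0.
Insert 729: h=1, h2=4, slot 1 occupied → index 5.
Table: [281, 428, 918, ., 470, 729, .]
Lookup 729: h=1, h2=4, probe 1,5 → found at 5.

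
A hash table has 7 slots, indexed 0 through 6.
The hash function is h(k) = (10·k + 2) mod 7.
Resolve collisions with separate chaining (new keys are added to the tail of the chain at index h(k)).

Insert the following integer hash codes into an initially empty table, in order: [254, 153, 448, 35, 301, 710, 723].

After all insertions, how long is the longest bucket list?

Insert 254: h=1, bucket 1 empty -> new chain.
Insert 153: h=6, bucket 6 empty -> new chain.
Insert 448: h=2, bucket 2 empty -> new chain.
Insert 35: h=2, bucket 2 nonempty -> append to chain.
Insert 301: h=2, bucket 2 nonempty -> append to chain.
Insert 710: h=4, bucket 4 empty -> new chain.
Insert 723: h=1, bucket 1 nonempty -> append to chain.
Final buckets:
0: -
1: 254 -> 723
2: 448 -> 35 -> 301
3: -
4: 710
5: -
6: 153

3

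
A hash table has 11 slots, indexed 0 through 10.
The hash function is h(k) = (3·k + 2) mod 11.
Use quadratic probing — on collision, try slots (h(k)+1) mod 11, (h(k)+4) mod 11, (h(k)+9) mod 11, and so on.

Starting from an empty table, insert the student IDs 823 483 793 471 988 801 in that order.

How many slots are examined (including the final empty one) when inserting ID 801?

5

Insert 823: h=7, slot 7 empty => index 7.
Insert 483: h=10, slot 10 empty => index 10.
Insert 793: h=5, slot 5 empty => index 5.
Insert 471: h=7, slot 7 occupied => index 8.
Insert 988: h=7, slots 7,8 occupied => index 0.
Insert 801: h=7, slots 7,8,0,5 occupied => index 1.
Table: [988, 801, -, -, -, 793, -, 823, 471, -, 483]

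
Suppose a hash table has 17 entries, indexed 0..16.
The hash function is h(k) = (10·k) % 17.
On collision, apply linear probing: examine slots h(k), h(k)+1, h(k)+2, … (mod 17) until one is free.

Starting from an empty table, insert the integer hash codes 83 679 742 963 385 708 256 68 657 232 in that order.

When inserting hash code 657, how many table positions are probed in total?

6

83: h=14 → slot 14
679: h=7 → slot 7
742: h=8 → slot 8
963: h=8, probe 8,9 → slot 9
385: h=8, probe 8,9,10 → slot 10
708: h=8, probe 8,9,10,11 → slot 11
256: h=10, probe 10,11,12 → slot 12
68: h=0 → slot 0
657: h=8, probe 8,9,10,11,12,13 → slot 13
232: h=8, probe 8,9,10,11,12,13,14,15 → slot 15
Table: [68, ∅, ∅, ∅, ∅, ∅, ∅, 679, 742, 963, 385, 708, 256, 657, 83, 232, ∅]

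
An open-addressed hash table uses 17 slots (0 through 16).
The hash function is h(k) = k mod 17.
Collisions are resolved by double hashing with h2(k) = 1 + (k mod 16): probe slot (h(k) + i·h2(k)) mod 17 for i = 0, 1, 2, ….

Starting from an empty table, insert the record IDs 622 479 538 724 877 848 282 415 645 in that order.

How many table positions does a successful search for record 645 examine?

2

622 hashes to 10; slot 10 is free → place at 10.
479 hashes to 3; slot 3 is free → place at 3.
538 hashes to 11; slot 11 is free → place at 11.
724 hashes to 10, h2=5; 10 taken → place at 15.
877 hashes to 10, h2=14; 10 taken → place at 7.
848 hashes to 15, h2=1; 15 taken → place at 16.
282 hashes to 10, h2=11; 10 taken → place at 4.
415 hashes to 7, h2=16; 7 taken → place at 6.
645 hashes to 16, h2=6; 16 taken → place at 5.
Table: [., ., ., 479, 282, 645, 415, 877, ., ., 622, 538, ., ., ., 724, 848]
Lookup 645: h=16, h2=6, probe 16,5 → found at 5.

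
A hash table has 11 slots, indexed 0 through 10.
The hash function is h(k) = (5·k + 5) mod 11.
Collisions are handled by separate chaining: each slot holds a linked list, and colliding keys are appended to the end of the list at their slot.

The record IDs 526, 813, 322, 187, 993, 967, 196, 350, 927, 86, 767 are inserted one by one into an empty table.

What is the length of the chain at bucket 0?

Insert 526: h=6, bucket 6 empty -> new chain.
Insert 813: h=0, bucket 0 empty -> new chain.
Insert 322: h=9, bucket 9 empty -> new chain.
Insert 187: h=5, bucket 5 empty -> new chain.
Insert 993: h=9, bucket 9 nonempty -> append to chain.
Insert 967: h=0, bucket 0 nonempty -> append to chain.
Insert 196: h=6, bucket 6 nonempty -> append to chain.
Insert 350: h=6, bucket 6 nonempty -> append to chain.
Insert 927: h=9, bucket 9 nonempty -> append to chain.
Insert 86: h=6, bucket 6 nonempty -> append to chain.
Insert 767: h=1, bucket 1 empty -> new chain.
Final buckets:
0: 813 -> 967
1: 767
2: -
3: -
4: -
5: 187
6: 526 -> 196 -> 350 -> 86
7: -
8: -
9: 322 -> 993 -> 927
10: -

2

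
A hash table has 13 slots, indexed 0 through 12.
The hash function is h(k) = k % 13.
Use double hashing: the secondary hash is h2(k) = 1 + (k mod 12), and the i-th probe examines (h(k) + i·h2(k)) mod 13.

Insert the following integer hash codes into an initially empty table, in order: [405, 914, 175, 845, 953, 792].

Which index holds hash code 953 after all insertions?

405 hashes to 2; slot 2 is free -> place at 2.
914 hashes to 4; slot 4 is free -> place at 4.
175 hashes to 6; slot 6 is free -> place at 6.
845 hashes to 0; slot 0 is free -> place at 0.
953 hashes to 4, h2=6; 4 taken -> place at 10.
792 hashes to 12; slot 12 is free -> place at 12.
Table: [845, _, 405, _, 914, _, 175, _, _, _, 953, _, 792]

10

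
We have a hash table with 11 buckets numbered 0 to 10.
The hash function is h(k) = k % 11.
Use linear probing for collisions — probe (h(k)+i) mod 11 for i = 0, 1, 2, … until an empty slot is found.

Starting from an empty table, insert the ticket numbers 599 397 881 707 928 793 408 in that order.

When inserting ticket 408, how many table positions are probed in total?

599 hashes to 5; slot 5 is free -> place at 5.
397 hashes to 1; slot 1 is free -> place at 1.
881 hashes to 1; 1 taken -> place at 2.
707 hashes to 3; slot 3 is free -> place at 3.
928 hashes to 4; slot 4 is free -> place at 4.
793 hashes to 1; 1,2,3,4,5 taken -> place at 6.
408 hashes to 1; 1,2,3,4,5,6 taken -> place at 7.
Table: [_, 397, 881, 707, 928, 599, 793, 408, _, _, _]

7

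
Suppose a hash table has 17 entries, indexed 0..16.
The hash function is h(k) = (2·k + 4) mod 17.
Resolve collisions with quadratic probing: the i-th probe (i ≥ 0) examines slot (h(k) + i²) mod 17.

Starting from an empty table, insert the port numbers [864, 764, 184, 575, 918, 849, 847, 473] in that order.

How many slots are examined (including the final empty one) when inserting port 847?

Insert 864: h=15, slot 15 empty → index 15.
Insert 764: h=2, slot 2 empty → index 2.
Insert 184: h=15, slot 15 occupied → index 16.
Insert 575: h=15, slots 15,16,2 occupied → index 7.
Insert 918: h=4, slot 4 empty → index 4.
Insert 849: h=2, slot 2 occupied → index 3.
Insert 847: h=15, slots 15,16,2,7 occupied → index 14.
Insert 473: h=15, slots 15,16,2,7,14 occupied → index 6.
Table: [., ., 764, 849, 918, ., 473, 575, ., ., ., ., ., ., 847, 864, 184]

5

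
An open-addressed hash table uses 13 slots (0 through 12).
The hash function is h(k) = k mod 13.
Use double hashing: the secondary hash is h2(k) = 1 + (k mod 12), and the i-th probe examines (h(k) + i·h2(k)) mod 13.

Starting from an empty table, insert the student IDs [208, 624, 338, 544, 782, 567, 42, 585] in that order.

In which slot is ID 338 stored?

208 hashes to 0; slot 0 is free → place at 0.
624 hashes to 0, h2=1; 0 taken → place at 1.
338 hashes to 0, h2=3; 0 taken → place at 3.
544 hashes to 11; slot 11 is free → place at 11.
782 hashes to 2; slot 2 is free → place at 2.
567 hashes to 8; slot 8 is free → place at 8.
42 hashes to 3, h2=7; 3 taken → place at 10.
585 hashes to 0, h2=10; 0,10 taken → place at 7.
Table: [208, 624, 782, 338, —, —, —, 585, 567, —, 42, 544, —]

3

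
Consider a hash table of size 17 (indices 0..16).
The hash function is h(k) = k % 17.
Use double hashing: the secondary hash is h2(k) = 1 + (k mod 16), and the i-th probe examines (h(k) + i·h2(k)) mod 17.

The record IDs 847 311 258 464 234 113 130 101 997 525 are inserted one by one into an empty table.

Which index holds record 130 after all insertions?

Insert 847: h=14, slot 14 empty → index 14.
Insert 311: h=5, slot 5 empty → index 5.
Insert 258: h=3, slot 3 empty → index 3.
Insert 464: h=5, h2=1, slot 5 occupied → index 6.
Insert 234: h=13, slot 13 empty → index 13.
Insert 113: h=11, slot 11 empty → index 11.
Insert 130: h=11, h2=3, slots 11,14 occupied → index 0.
Insert 101: h=16, slot 16 empty → index 16.
Insert 997: h=11, h2=6, slots 11,0,6 occupied → index 12.
Insert 525: h=15, slot 15 empty → index 15.
Table: [130, ∅, ∅, 258, ∅, 311, 464, ∅, ∅, ∅, ∅, 113, 997, 234, 847, 525, 101]

0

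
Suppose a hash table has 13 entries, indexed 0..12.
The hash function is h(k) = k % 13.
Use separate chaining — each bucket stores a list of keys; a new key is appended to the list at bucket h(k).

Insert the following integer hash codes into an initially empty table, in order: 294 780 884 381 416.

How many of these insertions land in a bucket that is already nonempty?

2

294 → bucket 8
780 → bucket 0
884 → bucket 0 (collision)
381 → bucket 4
416 → bucket 0 (collision)
Final buckets:
0: 780 -> 884 -> 416
1: _
2: _
3: _
4: 381
5: _
6: _
7: _
8: 294
9: _
10: _
11: _
12: _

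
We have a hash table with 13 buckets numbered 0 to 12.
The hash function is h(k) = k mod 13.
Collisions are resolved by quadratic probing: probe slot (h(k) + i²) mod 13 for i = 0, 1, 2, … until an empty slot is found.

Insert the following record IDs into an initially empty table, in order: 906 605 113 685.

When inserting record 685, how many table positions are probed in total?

3

Insert 906: h=9, slot 9 empty => index 9.
Insert 605: h=7, slot 7 empty => index 7.
Insert 113: h=9, slot 9 occupied => index 10.
Insert 685: h=9, slots 9,10 occupied => index 0.
Table: [685, _, _, _, _, _, _, 605, _, 906, 113, _, _]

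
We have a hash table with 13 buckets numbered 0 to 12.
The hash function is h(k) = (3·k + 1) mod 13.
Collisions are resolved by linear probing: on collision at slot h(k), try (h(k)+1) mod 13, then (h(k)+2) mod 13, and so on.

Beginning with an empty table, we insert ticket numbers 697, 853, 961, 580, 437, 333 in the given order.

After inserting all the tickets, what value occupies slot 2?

697: h=12 → slot 12
853: h=12, probe 12,0 → slot 0
961: h=11 → slot 11
580: h=12, probe 12,0,1 → slot 1
437: h=12, probe 12,0,1,2 → slot 2
333: h=12, probe 12,0,1,2,3 → slot 3
Table: [853, 580, 437, 333, ∅, ∅, ∅, ∅, ∅, ∅, ∅, 961, 697]

437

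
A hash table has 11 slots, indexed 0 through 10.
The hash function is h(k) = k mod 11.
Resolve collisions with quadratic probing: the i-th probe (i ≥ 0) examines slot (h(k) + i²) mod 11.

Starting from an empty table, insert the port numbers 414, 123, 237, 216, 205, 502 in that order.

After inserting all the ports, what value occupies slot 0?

205

414 hashes to 7; slot 7 is free => place at 7.
123 hashes to 2; slot 2 is free => place at 2.
237 hashes to 6; slot 6 is free => place at 6.
216 hashes to 7; 7 taken => place at 8.
205 hashes to 7; 7,8 taken => place at 0.
502 hashes to 7; 7,8,0 taken => place at 5.
Table: [205, ., 123, ., ., 502, 237, 414, 216, ., .]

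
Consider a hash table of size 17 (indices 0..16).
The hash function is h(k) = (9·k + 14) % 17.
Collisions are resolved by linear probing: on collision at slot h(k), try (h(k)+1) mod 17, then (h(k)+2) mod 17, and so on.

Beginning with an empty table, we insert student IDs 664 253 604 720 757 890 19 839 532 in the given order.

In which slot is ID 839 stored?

664: h=6 → slot 6
253: h=13 → slot 13
604: h=10 → slot 10
720: h=0 → slot 0
757: h=10, probe 10,11 → slot 11
890: h=0, probe 0,1 → slot 1
19: h=15 → slot 15
839: h=0, probe 0,1,2 → slot 2
532: h=8 → slot 8
Table: [720, 890, 839, —, —, —, 664, —, 532, —, 604, 757, —, 253, —, 19, —]

2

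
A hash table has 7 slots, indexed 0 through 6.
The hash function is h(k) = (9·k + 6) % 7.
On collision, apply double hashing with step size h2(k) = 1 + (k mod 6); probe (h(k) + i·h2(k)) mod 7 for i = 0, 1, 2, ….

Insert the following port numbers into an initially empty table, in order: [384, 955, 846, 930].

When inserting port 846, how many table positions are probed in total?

384 hashes to 4; slot 4 is free -> place at 4.
955 hashes to 5; slot 5 is free -> place at 5.
846 hashes to 4, h2=1; 4,5 taken -> place at 6.
930 hashes to 4, h2=1; 4,5,6 taken -> place at 0.
Table: [930, -, -, -, 384, 955, 846]

3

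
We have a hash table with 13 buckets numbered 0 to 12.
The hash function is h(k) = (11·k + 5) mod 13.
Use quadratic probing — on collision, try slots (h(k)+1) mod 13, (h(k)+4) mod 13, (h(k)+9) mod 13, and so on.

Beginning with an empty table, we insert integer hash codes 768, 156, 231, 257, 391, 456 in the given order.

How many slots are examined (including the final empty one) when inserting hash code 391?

2

768: h=3 => slot 3
156: h=5 => slot 5
231: h=11 => slot 11
257: h=11, probe 11,12 => slot 12
391: h=3, probe 3,4 => slot 4
456: h=3, probe 3,4,7 => slot 7
Table: [—, —, —, 768, 391, 156, —, 456, —, —, —, 231, 257]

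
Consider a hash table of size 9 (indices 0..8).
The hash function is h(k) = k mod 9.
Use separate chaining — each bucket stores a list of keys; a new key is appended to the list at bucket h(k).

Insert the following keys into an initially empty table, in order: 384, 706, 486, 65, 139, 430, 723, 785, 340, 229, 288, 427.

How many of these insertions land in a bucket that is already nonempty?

6

384 → bucket 6
706 → bucket 4
486 → bucket 0
65 → bucket 2
139 → bucket 4 (collision)
430 → bucket 7
723 → bucket 3
785 → bucket 2 (collision)
340 → bucket 7 (collision)
229 → bucket 4 (collision)
288 → bucket 0 (collision)
427 → bucket 4 (collision)
Final buckets:
0: 486 -> 288
1: .
2: 65 -> 785
3: 723
4: 706 -> 139 -> 229 -> 427
5: .
6: 384
7: 430 -> 340
8: .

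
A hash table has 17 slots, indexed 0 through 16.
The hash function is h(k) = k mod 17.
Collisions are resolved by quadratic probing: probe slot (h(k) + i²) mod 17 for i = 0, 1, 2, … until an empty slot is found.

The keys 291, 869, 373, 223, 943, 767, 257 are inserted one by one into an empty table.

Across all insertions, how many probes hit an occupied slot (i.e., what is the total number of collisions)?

10

291: h=2 → slot 2
869: h=2, probe 2,3 → slot 3
373: h=16 → slot 16
223: h=2, probe 2,3,6 → slot 6
943: h=8 → slot 8
767: h=2, probe 2,3,6,11 → slot 11
257: h=2, probe 2,3,6,11,1 → slot 1
Table: [—, 257, 291, 869, —, —, 223, —, 943, —, —, 767, —, —, —, —, 373]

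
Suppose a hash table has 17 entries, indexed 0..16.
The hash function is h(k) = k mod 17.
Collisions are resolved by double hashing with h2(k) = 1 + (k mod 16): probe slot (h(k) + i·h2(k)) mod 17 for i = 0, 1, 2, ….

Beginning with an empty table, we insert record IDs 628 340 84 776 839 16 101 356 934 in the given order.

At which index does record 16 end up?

Insert 628: h=16, slot 16 empty => index 16.
Insert 340: h=0, slot 0 empty => index 0.
Insert 84: h=16, h2=5, slot 16 occupied => index 4.
Insert 776: h=11, slot 11 empty => index 11.
Insert 839: h=6, slot 6 empty => index 6.
Insert 16: h=16, h2=1, slots 16,0 occupied => index 1.
Insert 101: h=16, h2=6, slot 16 occupied => index 5.
Insert 356: h=16, h2=5, slots 16,4 occupied => index 9.
Insert 934: h=16, h2=7, slots 16,6 occupied => index 13.
Table: [340, 16, —, —, 84, 101, 839, —, —, 356, —, 776, —, 934, —, —, 628]

1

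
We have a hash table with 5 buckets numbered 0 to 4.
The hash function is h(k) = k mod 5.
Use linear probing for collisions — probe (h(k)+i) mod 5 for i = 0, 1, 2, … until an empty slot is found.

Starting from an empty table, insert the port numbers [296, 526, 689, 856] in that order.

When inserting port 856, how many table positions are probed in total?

3

296 hashes to 1; slot 1 is free -> place at 1.
526 hashes to 1; 1 taken -> place at 2.
689 hashes to 4; slot 4 is free -> place at 4.
856 hashes to 1; 1,2 taken -> place at 3.
Table: [., 296, 526, 856, 689]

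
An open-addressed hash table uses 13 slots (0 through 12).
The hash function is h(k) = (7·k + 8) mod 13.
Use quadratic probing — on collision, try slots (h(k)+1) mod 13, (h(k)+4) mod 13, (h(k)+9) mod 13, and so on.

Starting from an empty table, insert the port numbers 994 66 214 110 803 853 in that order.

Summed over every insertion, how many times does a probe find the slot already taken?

994: h=11 -> slot 11
66: h=2 -> slot 2
214: h=11, probe 11,12 -> slot 12
110: h=11, probe 11,12,2,7 -> slot 7
803: h=0 -> slot 0
853: h=12, probe 12,0,3 -> slot 3
Table: [803, -, 66, 853, -, -, -, 110, -, -, -, 994, 214]

6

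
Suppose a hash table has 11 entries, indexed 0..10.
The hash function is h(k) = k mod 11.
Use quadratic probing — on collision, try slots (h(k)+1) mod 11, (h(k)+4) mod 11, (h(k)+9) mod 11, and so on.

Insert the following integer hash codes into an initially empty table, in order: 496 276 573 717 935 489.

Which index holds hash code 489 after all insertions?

6

Insert 496: h=1, slot 1 empty -> index 1.
Insert 276: h=1, slot 1 occupied -> index 2.
Insert 573: h=1, slots 1,2 occupied -> index 5.
Insert 717: h=2, slot 2 occupied -> index 3.
Insert 935: h=0, slot 0 empty -> index 0.
Insert 489: h=5, slot 5 occupied -> index 6.
Table: [935, 496, 276, 717, ∅, 573, 489, ∅, ∅, ∅, ∅]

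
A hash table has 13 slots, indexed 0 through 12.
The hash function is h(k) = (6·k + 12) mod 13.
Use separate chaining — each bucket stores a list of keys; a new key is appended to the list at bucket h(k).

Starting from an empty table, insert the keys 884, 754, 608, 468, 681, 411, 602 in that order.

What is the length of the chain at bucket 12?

3

884 → bucket 12
754 → bucket 12 (collision)
608 → bucket 7
468 → bucket 12 (collision)
681 → bucket 3
411 → bucket 8
602 → bucket 10
Final buckets:
0: -
1: -
2: -
3: 681
4: -
5: -
6: -
7: 608
8: 411
9: -
10: 602
11: -
12: 884 -> 754 -> 468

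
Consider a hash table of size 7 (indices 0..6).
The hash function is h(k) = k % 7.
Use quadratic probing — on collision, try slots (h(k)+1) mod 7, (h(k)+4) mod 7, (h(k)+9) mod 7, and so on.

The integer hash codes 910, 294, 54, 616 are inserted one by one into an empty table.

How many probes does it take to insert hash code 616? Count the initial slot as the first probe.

910: h=0 → slot 0
294: h=0, probe 0,1 → slot 1
54: h=5 → slot 5
616: h=0, probe 0,1,4 → slot 4
Table: [910, 294, _, _, 616, 54, _]

3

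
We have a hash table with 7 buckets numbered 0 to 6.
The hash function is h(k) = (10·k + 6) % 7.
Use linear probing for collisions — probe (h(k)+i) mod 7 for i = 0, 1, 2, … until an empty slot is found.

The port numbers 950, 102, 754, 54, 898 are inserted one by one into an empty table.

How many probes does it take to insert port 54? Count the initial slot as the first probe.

3

950: h=0 → slot 0
102: h=4 → slot 4
754: h=0, probe 0,1 → slot 1
54: h=0, probe 0,1,2 → slot 2
898: h=5 → slot 5
Table: [950, 754, 54, ., 102, 898, .]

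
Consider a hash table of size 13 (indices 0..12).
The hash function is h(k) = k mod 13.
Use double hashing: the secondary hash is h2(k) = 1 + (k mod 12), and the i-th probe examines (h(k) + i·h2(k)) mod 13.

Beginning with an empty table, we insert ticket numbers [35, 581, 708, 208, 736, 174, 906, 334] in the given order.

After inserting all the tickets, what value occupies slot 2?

581

35: h=9 => slot 9
581: h=9, h2=6, probe 9,2 => slot 2
708: h=6 => slot 6
208: h=0 => slot 0
736: h=8 => slot 8
174: h=5 => slot 5
906: h=9, h2=7, probe 9,3 => slot 3
334: h=9, h2=11, probe 9,7 => slot 7
Table: [208, —, 581, 906, —, 174, 708, 334, 736, 35, —, —, —]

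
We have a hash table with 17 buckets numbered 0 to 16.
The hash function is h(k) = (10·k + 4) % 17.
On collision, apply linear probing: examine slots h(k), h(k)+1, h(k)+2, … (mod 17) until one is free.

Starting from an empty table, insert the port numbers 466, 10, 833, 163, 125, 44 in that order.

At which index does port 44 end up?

5

Insert 466: h=6, slot 6 empty -> index 6.
Insert 10: h=2, slot 2 empty -> index 2.
Insert 833: h=4, slot 4 empty -> index 4.
Insert 163: h=2, slot 2 occupied -> index 3.
Insert 125: h=13, slot 13 empty -> index 13.
Insert 44: h=2, slots 2,3,4 occupied -> index 5.
Table: [-, -, 10, 163, 833, 44, 466, -, -, -, -, -, -, 125, -, -, -]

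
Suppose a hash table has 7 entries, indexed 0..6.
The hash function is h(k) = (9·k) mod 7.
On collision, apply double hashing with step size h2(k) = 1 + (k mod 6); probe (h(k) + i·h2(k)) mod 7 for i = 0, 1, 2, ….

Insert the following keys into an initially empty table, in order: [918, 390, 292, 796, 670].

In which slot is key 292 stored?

1

918: h=2 → slot 2
390: h=3 → slot 3
292: h=3, h2=5, probe 3,1 → slot 1
796: h=3, h2=5, probe 3,1,6 → slot 6
670: h=3, h2=5, probe 3,1,6,4 → slot 4
Table: [., 292, 918, 390, 670, ., 796]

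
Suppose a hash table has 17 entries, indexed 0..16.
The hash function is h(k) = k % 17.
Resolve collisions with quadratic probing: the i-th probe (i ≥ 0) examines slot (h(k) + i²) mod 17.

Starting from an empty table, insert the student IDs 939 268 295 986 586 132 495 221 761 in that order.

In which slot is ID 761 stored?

5

939: h=4 → slot 4
268: h=13 → slot 13
295: h=6 → slot 6
986: h=0 → slot 0
586: h=8 → slot 8
132: h=13, probe 13,14 → slot 14
495: h=2 → slot 2
221: h=0, probe 0,1 → slot 1
761: h=13, probe 13,14,0,5 → slot 5
Table: [986, 221, 495, —, 939, 761, 295, —, 586, —, —, —, —, 268, 132, —, —]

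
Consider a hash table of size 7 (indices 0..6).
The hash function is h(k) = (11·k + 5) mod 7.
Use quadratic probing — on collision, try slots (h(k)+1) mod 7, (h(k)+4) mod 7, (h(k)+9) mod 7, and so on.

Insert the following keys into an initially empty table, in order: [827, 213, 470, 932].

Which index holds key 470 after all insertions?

6

Insert 827: h=2, slot 2 empty -> index 2.
Insert 213: h=3, slot 3 empty -> index 3.
Insert 470: h=2, slots 2,3 occupied -> index 6.
Insert 932: h=2, slots 2,3,6 occupied -> index 4.
Table: [., ., 827, 213, 932, ., 470]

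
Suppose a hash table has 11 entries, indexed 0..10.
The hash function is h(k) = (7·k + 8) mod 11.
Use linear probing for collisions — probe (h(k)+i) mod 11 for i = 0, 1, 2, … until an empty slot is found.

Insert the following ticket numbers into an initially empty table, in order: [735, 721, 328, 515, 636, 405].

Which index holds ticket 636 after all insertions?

9

735 hashes to 5; slot 5 is free → place at 5.
721 hashes to 6; slot 6 is free → place at 6.
328 hashes to 5; 5,6 taken → place at 7.
515 hashes to 5; 5,6,7 taken → place at 8.
636 hashes to 5; 5,6,7,8 taken → place at 9.
405 hashes to 5; 5,6,7,8,9 taken → place at 10.
Table: [-, -, -, -, -, 735, 721, 328, 515, 636, 405]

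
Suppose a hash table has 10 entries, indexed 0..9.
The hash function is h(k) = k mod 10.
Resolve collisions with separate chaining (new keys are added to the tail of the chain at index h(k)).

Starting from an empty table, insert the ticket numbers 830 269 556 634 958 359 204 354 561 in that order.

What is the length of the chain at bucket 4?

3

Insert 830: h=0, bucket 0 empty -> new chain.
Insert 269: h=9, bucket 9 empty -> new chain.
Insert 556: h=6, bucket 6 empty -> new chain.
Insert 634: h=4, bucket 4 empty -> new chain.
Insert 958: h=8, bucket 8 empty -> new chain.
Insert 359: h=9, bucket 9 nonempty -> append to chain.
Insert 204: h=4, bucket 4 nonempty -> append to chain.
Insert 354: h=4, bucket 4 nonempty -> append to chain.
Insert 561: h=1, bucket 1 empty -> new chain.
Final buckets:
0: 830
1: 561
2: -
3: -
4: 634 -> 204 -> 354
5: -
6: 556
7: -
8: 958
9: 269 -> 359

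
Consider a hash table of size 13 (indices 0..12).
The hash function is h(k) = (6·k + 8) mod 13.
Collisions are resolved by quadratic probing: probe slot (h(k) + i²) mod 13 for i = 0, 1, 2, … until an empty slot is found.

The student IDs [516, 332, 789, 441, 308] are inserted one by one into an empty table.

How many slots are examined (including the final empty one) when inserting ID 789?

516: h=10 -> slot 10
332: h=11 -> slot 11
789: h=10, probe 10,11,1 -> slot 1
441: h=2 -> slot 2
308: h=10, probe 10,11,1,6 -> slot 6
Table: [—, 789, 441, —, —, —, 308, —, —, —, 516, 332, —]

3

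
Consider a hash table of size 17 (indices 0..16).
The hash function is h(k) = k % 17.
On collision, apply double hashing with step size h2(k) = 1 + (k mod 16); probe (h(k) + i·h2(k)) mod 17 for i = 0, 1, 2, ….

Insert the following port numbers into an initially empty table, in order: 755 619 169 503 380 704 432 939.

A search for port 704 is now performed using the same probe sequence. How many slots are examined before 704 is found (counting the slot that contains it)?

2

755: h=7 → slot 7
619: h=7, h2=12, probe 7,2 → slot 2
169: h=16 → slot 16
503: h=10 → slot 10
380: h=6 → slot 6
704: h=7, h2=1, probe 7,8 → slot 8
432: h=7, h2=1, probe 7,8,9 → slot 9
939: h=4 → slot 4
Table: [∅, ∅, 619, ∅, 939, ∅, 380, 755, 704, 432, 503, ∅, ∅, ∅, ∅, ∅, 169]
Lookup 704: h=7, h2=1, probe 7,8 → found at 8.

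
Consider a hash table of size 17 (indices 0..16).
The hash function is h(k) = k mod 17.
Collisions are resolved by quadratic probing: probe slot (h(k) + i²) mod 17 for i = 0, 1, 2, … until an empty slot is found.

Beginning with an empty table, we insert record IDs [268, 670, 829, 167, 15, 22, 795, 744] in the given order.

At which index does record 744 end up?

Insert 268: h=13, slot 13 empty -> index 13.
Insert 670: h=7, slot 7 empty -> index 7.
Insert 829: h=13, slot 13 occupied -> index 14.
Insert 167: h=14, slot 14 occupied -> index 15.
Insert 15: h=15, slot 15 occupied -> index 16.
Insert 22: h=5, slot 5 empty -> index 5.
Insert 795: h=13, slots 13,14 occupied -> index 0.
Insert 744: h=13, slots 13,14,0,5 occupied -> index 12.
Table: [795, —, —, —, —, 22, —, 670, —, —, —, —, 744, 268, 829, 167, 15]

12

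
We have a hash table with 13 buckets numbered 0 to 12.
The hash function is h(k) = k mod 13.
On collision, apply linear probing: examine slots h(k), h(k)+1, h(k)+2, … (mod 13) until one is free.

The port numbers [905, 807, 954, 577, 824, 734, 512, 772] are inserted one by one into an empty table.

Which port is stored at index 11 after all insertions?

772

Insert 905: h=8, slot 8 empty => index 8.
Insert 807: h=1, slot 1 empty => index 1.
Insert 954: h=5, slot 5 empty => index 5.
Insert 577: h=5, slot 5 occupied => index 6.
Insert 824: h=5, slots 5,6 occupied => index 7.
Insert 734: h=6, slots 6,7,8 occupied => index 9.
Insert 512: h=5, slots 5,6,7,8,9 occupied => index 10.
Insert 772: h=5, slots 5,6,7,8,9,10 occupied => index 11.
Table: [-, 807, -, -, -, 954, 577, 824, 905, 734, 512, 772, -]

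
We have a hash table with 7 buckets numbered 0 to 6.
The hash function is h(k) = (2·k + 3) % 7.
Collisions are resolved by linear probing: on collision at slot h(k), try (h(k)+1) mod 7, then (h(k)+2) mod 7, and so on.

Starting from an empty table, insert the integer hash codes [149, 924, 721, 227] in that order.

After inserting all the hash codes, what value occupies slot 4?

Insert 149: h=0, slot 0 empty => index 0.
Insert 924: h=3, slot 3 empty => index 3.
Insert 721: h=3, slot 3 occupied => index 4.
Insert 227: h=2, slot 2 empty => index 2.
Table: [149, ∅, 227, 924, 721, ∅, ∅]

721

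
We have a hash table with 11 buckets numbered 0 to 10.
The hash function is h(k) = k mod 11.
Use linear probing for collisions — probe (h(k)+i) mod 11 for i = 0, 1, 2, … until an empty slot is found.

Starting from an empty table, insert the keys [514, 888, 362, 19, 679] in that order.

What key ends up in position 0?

514: h=8 => slot 8
888: h=8, probe 8,9 => slot 9
362: h=10 => slot 10
19: h=8, probe 8,9,10,0 => slot 0
679: h=8, probe 8,9,10,0,1 => slot 1
Table: [19, 679, _, _, _, _, _, _, 514, 888, 362]

19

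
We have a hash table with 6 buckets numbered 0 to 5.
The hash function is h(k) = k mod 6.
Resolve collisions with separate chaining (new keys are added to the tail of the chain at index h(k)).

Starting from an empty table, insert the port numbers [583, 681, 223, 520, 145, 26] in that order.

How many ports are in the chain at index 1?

3

583 → bucket 1
681 → bucket 3
223 → bucket 1 (collision)
520 → bucket 4
145 → bucket 1 (collision)
26 → bucket 2
Final buckets:
0: ∅
1: 583 -> 223 -> 145
2: 26
3: 681
4: 520
5: ∅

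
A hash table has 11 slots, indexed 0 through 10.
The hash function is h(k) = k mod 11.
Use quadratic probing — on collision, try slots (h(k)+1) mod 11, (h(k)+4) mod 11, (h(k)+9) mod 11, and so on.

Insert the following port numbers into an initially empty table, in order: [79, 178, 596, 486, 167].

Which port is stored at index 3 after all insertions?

79: h=2 => slot 2
178: h=2, probe 2,3 => slot 3
596: h=2, probe 2,3,6 => slot 6
486: h=2, probe 2,3,6,0 => slot 0
167: h=2, probe 2,3,6,0,7 => slot 7
Table: [486, —, 79, 178, —, —, 596, 167, —, —, —]

178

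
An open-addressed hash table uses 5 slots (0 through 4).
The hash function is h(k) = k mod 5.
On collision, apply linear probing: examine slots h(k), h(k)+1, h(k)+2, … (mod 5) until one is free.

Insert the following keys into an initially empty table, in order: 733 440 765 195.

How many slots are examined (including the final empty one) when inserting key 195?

Insert 733: h=3, slot 3 empty => index 3.
Insert 440: h=0, slot 0 empty => index 0.
Insert 765: h=0, slot 0 occupied => index 1.
Insert 195: h=0, slots 0,1 occupied => index 2.
Table: [440, 765, 195, 733, _]

3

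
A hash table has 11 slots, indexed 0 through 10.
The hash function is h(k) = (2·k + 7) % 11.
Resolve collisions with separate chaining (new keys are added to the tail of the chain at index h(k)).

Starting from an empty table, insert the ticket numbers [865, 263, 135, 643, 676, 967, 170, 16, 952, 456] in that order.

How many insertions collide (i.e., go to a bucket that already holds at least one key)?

5

865 -> bucket 10
263 -> bucket 5
135 -> bucket 2
643 -> bucket 6
676 -> bucket 6 (collision)
967 -> bucket 5 (collision)
170 -> bucket 6 (collision)
16 -> bucket 6 (collision)
952 -> bucket 8
456 -> bucket 6 (collision)
Final buckets:
0: _
1: _
2: 135
3: _
4: _
5: 263 -> 967
6: 643 -> 676 -> 170 -> 16 -> 456
7: _
8: 952
9: _
10: 865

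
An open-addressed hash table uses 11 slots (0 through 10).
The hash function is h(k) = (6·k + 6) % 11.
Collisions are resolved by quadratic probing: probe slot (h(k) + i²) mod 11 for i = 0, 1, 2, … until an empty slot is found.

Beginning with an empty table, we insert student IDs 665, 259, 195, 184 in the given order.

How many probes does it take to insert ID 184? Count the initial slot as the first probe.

665: h=3 -> slot 3
259: h=9 -> slot 9
195: h=10 -> slot 10
184: h=10, probe 10,0 -> slot 0
Table: [184, —, —, 665, —, —, —, —, —, 259, 195]

2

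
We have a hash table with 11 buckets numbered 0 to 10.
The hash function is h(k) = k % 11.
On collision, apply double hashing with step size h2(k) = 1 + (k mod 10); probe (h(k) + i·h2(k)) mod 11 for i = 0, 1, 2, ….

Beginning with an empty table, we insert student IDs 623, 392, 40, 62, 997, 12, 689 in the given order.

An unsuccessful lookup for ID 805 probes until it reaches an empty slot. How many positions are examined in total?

623: h=7 => slot 7
392: h=7, h2=3, probe 7,10 => slot 10
40: h=7, h2=1, probe 7,8 => slot 8
62: h=7, h2=3, probe 7,10,2 => slot 2
997: h=7, h2=8, probe 7,4 => slot 4
12: h=1 => slot 1
689: h=7, h2=10, probe 7,6 => slot 6
Table: [_, 12, 62, _, 997, _, 689, 623, 40, _, 392]
Lookup 805: h=2, h2=6, probe 2,8,3 → slot 3 empty, not found.

3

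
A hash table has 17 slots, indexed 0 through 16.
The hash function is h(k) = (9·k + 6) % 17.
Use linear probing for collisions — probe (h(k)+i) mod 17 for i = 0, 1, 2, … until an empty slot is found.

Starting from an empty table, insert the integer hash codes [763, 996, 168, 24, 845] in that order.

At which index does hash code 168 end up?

Insert 763: h=5, slot 5 empty -> index 5.
Insert 996: h=11, slot 11 empty -> index 11.
Insert 168: h=5, slot 5 occupied -> index 6.
Insert 24: h=1, slot 1 empty -> index 1.
Insert 845: h=12, slot 12 empty -> index 12.
Table: [∅, 24, ∅, ∅, ∅, 763, 168, ∅, ∅, ∅, ∅, 996, 845, ∅, ∅, ∅, ∅]

6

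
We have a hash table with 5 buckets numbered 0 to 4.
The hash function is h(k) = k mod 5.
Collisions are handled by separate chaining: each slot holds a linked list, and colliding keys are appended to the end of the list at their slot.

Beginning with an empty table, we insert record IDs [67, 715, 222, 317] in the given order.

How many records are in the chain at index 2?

Insert 67: h=2, bucket 2 empty -> new chain.
Insert 715: h=0, bucket 0 empty -> new chain.
Insert 222: h=2, bucket 2 nonempty -> append to chain.
Insert 317: h=2, bucket 2 nonempty -> append to chain.
Final buckets:
0: 715
1: _
2: 67 -> 222 -> 317
3: _
4: _

3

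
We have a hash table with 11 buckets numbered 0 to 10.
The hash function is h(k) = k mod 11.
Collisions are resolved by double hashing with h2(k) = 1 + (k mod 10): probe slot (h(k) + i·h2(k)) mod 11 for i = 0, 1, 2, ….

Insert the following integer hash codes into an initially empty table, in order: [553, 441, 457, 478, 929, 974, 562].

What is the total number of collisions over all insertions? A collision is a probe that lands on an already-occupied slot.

4

553: h=3 → slot 3
441: h=1 → slot 1
457: h=6 → slot 6
478: h=5 → slot 5
929: h=5, h2=10, probe 5,4 → slot 4
974: h=6, h2=5, probe 6,0 → slot 0
562: h=1, h2=3, probe 1,4,7 → slot 7
Table: [974, 441, ., 553, 929, 478, 457, 562, ., ., .]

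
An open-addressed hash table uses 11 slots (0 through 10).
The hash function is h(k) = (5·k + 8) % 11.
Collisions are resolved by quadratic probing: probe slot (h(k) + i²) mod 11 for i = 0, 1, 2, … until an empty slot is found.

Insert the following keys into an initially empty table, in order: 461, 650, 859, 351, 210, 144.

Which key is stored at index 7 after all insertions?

461 hashes to 3; slot 3 is free → place at 3.
650 hashes to 2; slot 2 is free → place at 2.
859 hashes to 2; 2,3 taken → place at 6.
351 hashes to 3; 3 taken → place at 4.
210 hashes to 2; 2,3,6 taken → place at 0.
144 hashes to 2; 2,3,6,0 taken → place at 7.
Table: [210, ∅, 650, 461, 351, ∅, 859, 144, ∅, ∅, ∅]

144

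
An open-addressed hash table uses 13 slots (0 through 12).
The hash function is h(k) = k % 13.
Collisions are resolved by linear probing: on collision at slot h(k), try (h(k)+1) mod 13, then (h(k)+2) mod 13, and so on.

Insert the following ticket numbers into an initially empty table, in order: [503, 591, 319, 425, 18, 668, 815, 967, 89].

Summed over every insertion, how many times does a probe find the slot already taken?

Insert 503: h=9, slot 9 empty => index 9.
Insert 591: h=6, slot 6 empty => index 6.
Insert 319: h=7, slot 7 empty => index 7.
Insert 425: h=9, slot 9 occupied => index 10.
Insert 18: h=5, slot 5 empty => index 5.
Insert 668: h=5, slots 5,6,7 occupied => index 8.
Insert 815: h=9, slots 9,10 occupied => index 11.
Insert 967: h=5, slots 5,6,7,8,9,10,11 occupied => index 12.
Insert 89: h=11, slots 11,12 occupied => index 0.
Table: [89, ., ., ., ., 18, 591, 319, 668, 503, 425, 815, 967]

15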